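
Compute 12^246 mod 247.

1

12^1 ≡ 12 (mod 247)
12^2 ≡ 12^2 = 144 ≡ 144 (mod 247)
12^4 ≡ 144^2 = 20736 ≡ 235 (mod 247)
12^8 ≡ 235^2 = 55225 ≡ 144 (mod 247)
12^16 ≡ 144^2 = 20736 ≡ 235 (mod 247)
12^32 ≡ 235^2 = 55225 ≡ 144 (mod 247)
12^64 ≡ 144^2 = 20736 ≡ 235 (mod 247)
12^128 ≡ 235^2 = 55225 ≡ 144 (mod 247)
246 = 128 + 64 + 32 + 16 + 4 + 2 in binary powers of 2.
So 12^246 ≡ 144 · 235 · 144 · 235 · 235 · 144 ≡ 1 (mod 247).
Since the result is 1, base 12 gives no evidence that 247 is composite.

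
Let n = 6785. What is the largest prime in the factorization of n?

6785 = 5 · 1357
1357 = 23 · 59
59 is prime.
So 6785 = 5 · 23 · 59; the largest prime factor is 59.

59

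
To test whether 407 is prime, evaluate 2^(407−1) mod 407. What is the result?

284

2^1 ≡ 2 (mod 407)
2^2 ≡ 2^2 = 4 ≡ 4 (mod 407)
2^4 ≡ 4^2 = 16 ≡ 16 (mod 407)
2^8 ≡ 16^2 = 256 ≡ 256 (mod 407)
2^16 ≡ 256^2 = 65536 ≡ 9 (mod 407)
2^32 ≡ 9^2 = 81 ≡ 81 (mod 407)
2^64 ≡ 81^2 = 6561 ≡ 49 (mod 407)
2^128 ≡ 49^2 = 2401 ≡ 366 (mod 407)
2^256 ≡ 366^2 = 133956 ≡ 53 (mod 407)
406 = 256 + 128 + 16 + 4 + 2 in binary powers of 2.
So 2^406 ≡ 53 · 366 · 9 · 16 · 4 ≡ 284 (mod 407).
Since 284 ≠ 1, base 2 is a Fermat witness: 407 is composite.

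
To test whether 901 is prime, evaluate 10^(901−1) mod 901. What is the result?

10^1 ≡ 10 (mod 901)
10^2 ≡ 10^2 = 100 ≡ 100 (mod 901)
10^4 ≡ 100^2 = 10000 ≡ 89 (mod 901)
10^8 ≡ 89^2 = 7921 ≡ 713 (mod 901)
10^16 ≡ 713^2 = 508369 ≡ 205 (mod 901)
10^32 ≡ 205^2 = 42025 ≡ 579 (mod 901)
10^64 ≡ 579^2 = 335241 ≡ 69 (mod 901)
10^128 ≡ 69^2 = 4761 ≡ 256 (mod 901)
10^256 ≡ 256^2 = 65536 ≡ 664 (mod 901)
10^512 ≡ 664^2 = 440896 ≡ 307 (mod 901)
900 = 512 + 256 + 128 + 4 in binary powers of 2.
So 10^900 ≡ 307 · 664 · 256 · 89 ≡ 735 (mod 901).
Since 735 ≠ 1, base 10 is a Fermat witness: 901 is composite.

735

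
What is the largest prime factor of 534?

534 = 2 · 267
267 = 3 · 89
89 is prime.
So 534 = 2 · 3 · 89; the largest prime factor is 89.

89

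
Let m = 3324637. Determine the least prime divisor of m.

53

3324637 is odd.
Digit sum 28, not divisible by 3.
Ends in 7: not divisible by 5.
7: 3324637 = 7·474948 + 1
11: 3324637 = 11·302239 + 8
13: 3324637 = 13·255741 + 4
17: 3324637 = 17·195566 + 15
19: 3324637 = 19·174980 + 17
23: 3324637 = 23·144549 + 10
29: 3324637 = 29·114642 + 19
31: 3324637 = 31·107246 + 11
37: 3324637 = 37·89855 + 2
41: 3324637 = 41·81088 + 29
43: 3324637 = 43·77317 + 6
47: 3324637 = 47·70736 + 45
53: 3324637 = 53·62729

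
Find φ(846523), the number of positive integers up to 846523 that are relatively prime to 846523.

Factor: 846523 = 37 · 137 · 167.
φ(846523) = (37−1) · (137−1) · (167−1) = 36 · 136 · 166 = 812736.

812736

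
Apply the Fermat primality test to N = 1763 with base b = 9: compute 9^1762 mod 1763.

1393

9^1 ≡ 9 (mod 1763)
9^2 ≡ 9^2 = 81 ≡ 81 (mod 1763)
9^4 ≡ 81^2 = 6561 ≡ 1272 (mod 1763)
9^8 ≡ 1272^2 = 1617984 ≡ 1313 (mod 1763)
9^16 ≡ 1313^2 = 1723969 ≡ 1518 (mod 1763)
9^32 ≡ 1518^2 = 2304324 ≡ 83 (mod 1763)
9^64 ≡ 83^2 = 6889 ≡ 1600 (mod 1763)
9^128 ≡ 1600^2 = 2560000 ≡ 124 (mod 1763)
9^256 ≡ 124^2 = 15376 ≡ 1272 (mod 1763)
9^512 ≡ 1272^2 = 1617984 ≡ 1313 (mod 1763)
9^1024 ≡ 1313^2 = 1723969 ≡ 1518 (mod 1763)
1762 = 1024 + 512 + 128 + 64 + 32 + 2 in binary powers of 2.
So 9^1762 ≡ 1518 · 1313 · 124 · 1600 · 83 · 81 ≡ 1393 (mod 1763).
Since 1393 ≠ 1, base 9 is a Fermat witness: 1763 is composite.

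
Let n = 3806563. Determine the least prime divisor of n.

3806563 is odd.
Digit sum 31, not divisible by 3.
Ends in 3: not divisible by 5.
7: 3806563 = 7·543794 + 5
11: 3806563 = 11·346051 + 2
13: 3806563 = 13·292812 + 7
17: 3806563 = 17·223915 + 8
19: 3806563 = 19·200345 + 8
23: 3806563 = 23·165502 + 17
29: 3806563 = 29·131260 + 23
31: 3806563 = 31·122792 + 11
37: 3806563 = 37·102880 + 3
41: 3806563 = 41·92843

41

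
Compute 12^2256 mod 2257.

12^1 ≡ 12 (mod 2257)
12^2 ≡ 12^2 = 144 ≡ 144 (mod 2257)
12^4 ≡ 144^2 = 20736 ≡ 423 (mod 2257)
12^8 ≡ 423^2 = 178929 ≡ 626 (mod 2257)
12^16 ≡ 626^2 = 391876 ≡ 1415 (mod 2257)
12^32 ≡ 1415^2 = 2002225 ≡ 266 (mod 2257)
12^64 ≡ 266^2 = 70756 ≡ 789 (mod 2257)
12^128 ≡ 789^2 = 622521 ≡ 1846 (mod 2257)
12^256 ≡ 1846^2 = 3407716 ≡ 1903 (mod 2257)
12^512 ≡ 1903^2 = 3621409 ≡ 1181 (mod 2257)
12^1024 ≡ 1181^2 = 1394761 ≡ 2192 (mod 2257)
12^2048 ≡ 2192^2 = 4804864 ≡ 1968 (mod 2257)
2256 = 2048 + 128 + 64 + 16 in binary powers of 2.
So 12^2256 ≡ 1968 · 1846 · 789 · 1415 ≡ 2230 (mod 2257).
Since 2230 ≠ 1, base 12 is a Fermat witness: 2257 is composite.

2230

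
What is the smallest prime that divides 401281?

401281 is odd.
Digit sum 16, not divisible by 3.
Ends in 1: not divisible by 5.
7: 401281 = 7·57325 + 6
11: 401281 = 11·36480 + 1
13: 401281 = 13·30867 + 10
17: 401281 = 17·23604 + 13
19: 401281 = 19·21120 + 1
23: 401281 = 23·17447

23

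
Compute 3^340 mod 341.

3^1 ≡ 3 (mod 341)
3^2 ≡ 3^2 = 9 ≡ 9 (mod 341)
3^4 ≡ 9^2 = 81 ≡ 81 (mod 341)
3^8 ≡ 81^2 = 6561 ≡ 82 (mod 341)
3^16 ≡ 82^2 = 6724 ≡ 245 (mod 341)
3^32 ≡ 245^2 = 60025 ≡ 9 (mod 341)
3^64 ≡ 9^2 = 81 ≡ 81 (mod 341)
3^128 ≡ 81^2 = 6561 ≡ 82 (mod 341)
3^256 ≡ 82^2 = 6724 ≡ 245 (mod 341)
340 = 256 + 64 + 16 + 4 in binary powers of 2.
So 3^340 ≡ 245 · 81 · 245 · 81 ≡ 56 (mod 341).
Since 56 ≠ 1, base 3 is a Fermat witness: 341 is composite.

56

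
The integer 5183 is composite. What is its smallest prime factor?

71

5183 is odd.
Digit sum 17, not divisible by 3.
Ends in 3: not divisible by 5.
7: 5183 = 7·740 + 3
11: 5183 = 11·471 + 2
13: 5183 = 13·398 + 9
17: 5183 = 17·304 + 15
19: 5183 = 19·272 + 15
23: 5183 = 23·225 + 8
29: 5183 = 29·178 + 21
31: 5183 = 31·167 + 6
37: 5183 = 37·140 + 3
41: 5183 = 41·126 + 17
43: 5183 = 43·120 + 23
47: 5183 = 47·110 + 13
53: 5183 = 53·97 + 42
59: 5183 = 59·87 + 50
61: 5183 = 61·84 + 59
67: 5183 = 67·77 + 24
71: 5183 = 71·73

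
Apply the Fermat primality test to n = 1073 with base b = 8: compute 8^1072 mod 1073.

803

8^1 ≡ 8 (mod 1073)
8^2 ≡ 8^2 = 64 ≡ 64 (mod 1073)
8^4 ≡ 64^2 = 4096 ≡ 877 (mod 1073)
8^8 ≡ 877^2 = 769129 ≡ 861 (mod 1073)
8^16 ≡ 861^2 = 741321 ≡ 951 (mod 1073)
8^32 ≡ 951^2 = 904401 ≡ 935 (mod 1073)
8^64 ≡ 935^2 = 874225 ≡ 803 (mod 1073)
8^128 ≡ 803^2 = 644809 ≡ 1009 (mod 1073)
8^256 ≡ 1009^2 = 1018081 ≡ 877 (mod 1073)
8^512 ≡ 877^2 = 769129 ≡ 861 (mod 1073)
8^1024 ≡ 861^2 = 741321 ≡ 951 (mod 1073)
1072 = 1024 + 32 + 16 in binary powers of 2.
So 8^1072 ≡ 951 · 935 · 951 ≡ 803 (mod 1073).
Since 803 ≠ 1, base 8 is a Fermat witness: 1073 is composite.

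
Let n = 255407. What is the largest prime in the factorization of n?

255407 = 53 · 4819
4819 = 61 · 79
79 is prime.
So 255407 = 53 · 61 · 79; the largest prime factor is 79.

79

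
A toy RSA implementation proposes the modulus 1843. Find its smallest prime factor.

19

1843 is odd.
Digit sum 16, not divisible by 3.
Ends in 3: not divisible by 5.
7: 1843 = 7·263 + 2
11: 1843 = 11·167 + 6
13: 1843 = 13·141 + 10
17: 1843 = 17·108 + 7
19: 1843 = 19·97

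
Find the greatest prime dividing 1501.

1501 = 19 · 79
79 is prime.
So 1501 = 19 · 79; the largest prime factor is 79.

79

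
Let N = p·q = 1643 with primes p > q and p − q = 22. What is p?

Since p = q + 22, we have 1643 = q(q + 22), so q² + 22q − 1643 = 0.
Discriminant: 22² + 4·1643 = 484 + 6572 = 7056; √7056 = 84.
q = (−22 + 84)/2 = 31, and p = q + 22 = 53.
Check: 31 · 53 = 1643.

53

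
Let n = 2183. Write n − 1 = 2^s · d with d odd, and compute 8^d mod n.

1309

2183 − 1 = 2182 = 2^1 · 1091, so d = 1091.
8^1 ≡ 8 (mod 2183)
8^2 ≡ 8^2 = 64 ≡ 64 (mod 2183)
8^4 ≡ 64^2 = 4096 ≡ 1913 (mod 2183)
8^8 ≡ 1913^2 = 3659569 ≡ 861 (mod 2183)
8^16 ≡ 861^2 = 741321 ≡ 1284 (mod 2183)
8^32 ≡ 1284^2 = 1648656 ≡ 491 (mod 2183)
8^64 ≡ 491^2 = 241081 ≡ 951 (mod 2183)
8^128 ≡ 951^2 = 904401 ≡ 639 (mod 2183)
8^256 ≡ 639^2 = 408321 ≡ 100 (mod 2183)
8^512 ≡ 100^2 = 10000 ≡ 1268 (mod 2183)
8^1024 ≡ 1268^2 = 1607824 ≡ 1136 (mod 2183)
1091 = 1024 + 64 + 2 + 1 in binary powers of 2.
So 8^1091 ≡ 1136 · 951 · 64 · 8 ≡ 1309 (mod 2183).
Squaring chain: 1309; never reaches −1, so base 8 is a Miller–Rabin witness that 2183 is composite.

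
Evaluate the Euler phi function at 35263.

34888

Factor: 35263 = 179 · 197.
φ(35263) = (179−1) · (197−1) = 178 · 196 = 34888.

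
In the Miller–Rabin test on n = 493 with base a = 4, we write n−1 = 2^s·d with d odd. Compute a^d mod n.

493 − 1 = 492 = 2^2 · 123, so d = 123.
4^1 ≡ 4 (mod 493)
4^2 ≡ 4^2 = 16 ≡ 16 (mod 493)
4^4 ≡ 16^2 = 256 ≡ 256 (mod 493)
4^8 ≡ 256^2 = 65536 ≡ 460 (mod 493)
4^16 ≡ 460^2 = 211600 ≡ 103 (mod 493)
4^32 ≡ 103^2 = 10609 ≡ 256 (mod 493)
4^64 ≡ 256^2 = 65536 ≡ 460 (mod 493)
123 = 64 + 32 + 16 + 8 + 2 + 1 in binary powers of 2.
So 4^123 ≡ 460 · 256 · 103 · 460 · 16 · 4 ≡ 353 (mod 493).
Squaring chain: 353 → 373; never reaches −1, so base 4 is a Miller–Rabin witness that 493 is composite.

353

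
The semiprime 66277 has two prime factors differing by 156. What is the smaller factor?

Since p = q + 156, we have 66277 = q(q + 156), so q² + 156q − 66277 = 0.
Discriminant: 156² + 4·66277 = 24336 + 265108 = 289444; √289444 = 538.
q = (−156 + 538)/2 = 191, and p = q + 156 = 347.
Check: 191 · 347 = 66277.

191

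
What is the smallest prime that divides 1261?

13

1261 is odd.
Digit sum 10, not divisible by 3.
Ends in 1: not divisible by 5.
7: 1261 = 7·180 + 1
11: 1261 = 11·114 + 7
13: 1261 = 13·97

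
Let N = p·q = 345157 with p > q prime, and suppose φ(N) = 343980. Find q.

547

φ(n) = (p−1)(q−1) = n − (p+q) + 1, so p + q = 345157 − 343980 + 1 = 1178.
p and q are the roots of t² − 1178t + 345157 = 0.
Discriminant: 1178² − 4·345157 = 1387684 − 1380628 = 7056; √7056 = 84.
q = (1178 − 84)/2 = 547, p = (1178 + 84)/2 = 631.
Check: 547 · 631 = 345157.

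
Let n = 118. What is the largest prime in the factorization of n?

118 = 2 · 59
59 is prime.
So 118 = 2 · 59; the largest prime factor is 59.

59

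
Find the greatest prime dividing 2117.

2117 = 29 · 73
73 is prime.
So 2117 = 29 · 73; the largest prime factor is 73.

73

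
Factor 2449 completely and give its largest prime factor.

2449 = 31 · 79
79 is prime.
So 2449 = 31 · 79; the largest prime factor is 79.

79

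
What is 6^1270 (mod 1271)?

6^1 ≡ 6 (mod 1271)
6^2 ≡ 6^2 = 36 ≡ 36 (mod 1271)
6^4 ≡ 36^2 = 1296 ≡ 25 (mod 1271)
6^8 ≡ 25^2 = 625 ≡ 625 (mod 1271)
6^16 ≡ 625^2 = 390625 ≡ 428 (mod 1271)
6^32 ≡ 428^2 = 183184 ≡ 160 (mod 1271)
6^64 ≡ 160^2 = 25600 ≡ 180 (mod 1271)
6^128 ≡ 180^2 = 32400 ≡ 625 (mod 1271)
6^256 ≡ 625^2 = 390625 ≡ 428 (mod 1271)
6^512 ≡ 428^2 = 183184 ≡ 160 (mod 1271)
6^1024 ≡ 160^2 = 25600 ≡ 180 (mod 1271)
1270 = 1024 + 128 + 64 + 32 + 16 + 4 + 2 in binary powers of 2.
So 6^1270 ≡ 180 · 625 · 180 · 160 · 428 · 25 · 36 ≡ 583 (mod 1271).
Since 583 ≠ 1, base 6 is a Fermat witness: 1271 is composite.

583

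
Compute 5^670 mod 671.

562

5^1 ≡ 5 (mod 671)
5^2 ≡ 5^2 = 25 ≡ 25 (mod 671)
5^4 ≡ 25^2 = 625 ≡ 625 (mod 671)
5^8 ≡ 625^2 = 390625 ≡ 103 (mod 671)
5^16 ≡ 103^2 = 10609 ≡ 544 (mod 671)
5^32 ≡ 544^2 = 295936 ≡ 25 (mod 671)
5^64 ≡ 25^2 = 625 ≡ 625 (mod 671)
5^128 ≡ 625^2 = 390625 ≡ 103 (mod 671)
5^256 ≡ 103^2 = 10609 ≡ 544 (mod 671)
5^512 ≡ 544^2 = 295936 ≡ 25 (mod 671)
670 = 512 + 128 + 16 + 8 + 4 + 2 in binary powers of 2.
So 5^670 ≡ 25 · 103 · 544 · 103 · 625 · 25 ≡ 562 (mod 671).
Since 562 ≠ 1, base 5 is a Fermat witness: 671 is composite.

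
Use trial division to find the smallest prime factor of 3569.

43

3569 is odd.
Digit sum 23, not divisible by 3.
Ends in 9: not divisible by 5.
7: 3569 = 7·509 + 6
11: 3569 = 11·324 + 5
13: 3569 = 13·274 + 7
17: 3569 = 17·209 + 16
19: 3569 = 19·187 + 16
23: 3569 = 23·155 + 4
29: 3569 = 29·123 + 2
31: 3569 = 31·115 + 4
37: 3569 = 37·96 + 17
41: 3569 = 41·87 + 2
43: 3569 = 43·83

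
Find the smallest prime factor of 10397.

10397 is odd.
Digit sum 20, not divisible by 3.
Ends in 7: not divisible by 5.
7: 10397 = 7·1485 + 2
11: 10397 = 11·945 + 2
13: 10397 = 13·799 + 10
17: 10397 = 17·611 + 10
19: 10397 = 19·547 + 4
23: 10397 = 23·452 + 1
29: 10397 = 29·358 + 15
31: 10397 = 31·335 + 12
37: 10397 = 37·281

37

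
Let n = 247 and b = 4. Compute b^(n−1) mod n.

4^1 ≡ 4 (mod 247)
4^2 ≡ 4^2 = 16 ≡ 16 (mod 247)
4^4 ≡ 16^2 = 256 ≡ 9 (mod 247)
4^8 ≡ 9^2 = 81 ≡ 81 (mod 247)
4^16 ≡ 81^2 = 6561 ≡ 139 (mod 247)
4^32 ≡ 139^2 = 19321 ≡ 55 (mod 247)
4^64 ≡ 55^2 = 3025 ≡ 61 (mod 247)
4^128 ≡ 61^2 = 3721 ≡ 16 (mod 247)
246 = 128 + 64 + 32 + 16 + 4 + 2 in binary powers of 2.
So 4^246 ≡ 16 · 61 · 55 · 139 · 9 · 16 ≡ 235 (mod 247).
Since 235 ≠ 1, base 4 is a Fermat witness: 247 is composite.

235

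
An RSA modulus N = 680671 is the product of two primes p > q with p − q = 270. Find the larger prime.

971

Since p = q + 270, we have 680671 = q(q + 270), so q² + 270q − 680671 = 0.
Discriminant: 270² + 4·680671 = 72900 + 2722684 = 2795584; √2795584 = 1672.
q = (−270 + 1672)/2 = 701, and p = q + 270 = 971.
Check: 701 · 971 = 680671.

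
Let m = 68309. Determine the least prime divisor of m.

83

68309 is odd.
Digit sum 26, not divisible by 3.
Ends in 9: not divisible by 5.
7: 68309 = 7·9758 + 3
11: 68309 = 11·6209 + 10
13: 68309 = 13·5254 + 7
17: 68309 = 17·4018 + 3
19: 68309 = 19·3595 + 4
23: 68309 = 23·2969 + 22
29: 68309 = 29·2355 + 14
31: 68309 = 31·2203 + 16
37: 68309 = 37·1846 + 7
41: 68309 = 41·1666 + 3
43: 68309 = 43·1588 + 25
47: 68309 = 47·1453 + 18
53: 68309 = 53·1288 + 45
59: 68309 = 59·1157 + 46
61: 68309 = 61·1119 + 50
67: 68309 = 67·1019 + 36
71: 68309 = 71·962 + 7
73: 68309 = 73·935 + 54
79: 68309 = 79·864 + 53
83: 68309 = 83·823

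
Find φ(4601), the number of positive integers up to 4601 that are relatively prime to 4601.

4452

Factor: 4601 = 43 · 107.
φ(4601) = (43−1) · (107−1) = 42 · 106 = 4452.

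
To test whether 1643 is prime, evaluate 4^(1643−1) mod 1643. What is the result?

574

4^1 ≡ 4 (mod 1643)
4^2 ≡ 4^2 = 16 ≡ 16 (mod 1643)
4^4 ≡ 16^2 = 256 ≡ 256 (mod 1643)
4^8 ≡ 256^2 = 65536 ≡ 1459 (mod 1643)
4^16 ≡ 1459^2 = 2128681 ≡ 996 (mod 1643)
4^32 ≡ 996^2 = 992016 ≡ 1287 (mod 1643)
4^64 ≡ 1287^2 = 1656369 ≡ 225 (mod 1643)
4^128 ≡ 225^2 = 50625 ≡ 1335 (mod 1643)
4^256 ≡ 1335^2 = 1782225 ≡ 1213 (mod 1643)
4^512 ≡ 1213^2 = 1471369 ≡ 884 (mod 1643)
4^1024 ≡ 884^2 = 781456 ≡ 1031 (mod 1643)
1642 = 1024 + 512 + 64 + 32 + 8 + 2 in binary powers of 2.
So 4^1642 ≡ 1031 · 884 · 225 · 1287 · 1459 · 16 ≡ 574 (mod 1643).
Since 574 ≠ 1, base 4 is a Fermat witness: 1643 is composite.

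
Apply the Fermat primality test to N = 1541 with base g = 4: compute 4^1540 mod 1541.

4^1 ≡ 4 (mod 1541)
4^2 ≡ 4^2 = 16 ≡ 16 (mod 1541)
4^4 ≡ 16^2 = 256 ≡ 256 (mod 1541)
4^8 ≡ 256^2 = 65536 ≡ 814 (mod 1541)
4^16 ≡ 814^2 = 662596 ≡ 1507 (mod 1541)
4^32 ≡ 1507^2 = 2271049 ≡ 1156 (mod 1541)
4^64 ≡ 1156^2 = 1336336 ≡ 289 (mod 1541)
4^128 ≡ 289^2 = 83521 ≡ 307 (mod 1541)
4^256 ≡ 307^2 = 94249 ≡ 248 (mod 1541)
4^512 ≡ 248^2 = 61504 ≡ 1405 (mod 1541)
4^1024 ≡ 1405^2 = 1974025 ≡ 4 (mod 1541)
1540 = 1024 + 512 + 4 in binary powers of 2.
So 4^1540 ≡ 4 · 1405 · 256 ≡ 967 (mod 1541).
Since 967 ≠ 1, base 4 is a Fermat witness: 1541 is composite.

967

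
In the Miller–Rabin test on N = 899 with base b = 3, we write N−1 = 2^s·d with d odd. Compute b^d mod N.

641

899 − 1 = 898 = 2^1 · 449, so d = 449.
3^1 ≡ 3 (mod 899)
3^2 ≡ 3^2 = 9 ≡ 9 (mod 899)
3^4 ≡ 9^2 = 81 ≡ 81 (mod 899)
3^8 ≡ 81^2 = 6561 ≡ 268 (mod 899)
3^16 ≡ 268^2 = 71824 ≡ 803 (mod 899)
3^32 ≡ 803^2 = 644809 ≡ 226 (mod 899)
3^64 ≡ 226^2 = 51076 ≡ 732 (mod 899)
3^128 ≡ 732^2 = 535824 ≡ 20 (mod 899)
3^256 ≡ 20^2 = 400 ≡ 400 (mod 899)
449 = 256 + 128 + 64 + 1 in binary powers of 2.
So 3^449 ≡ 400 · 20 · 732 · 3 ≡ 641 (mod 899).
Squaring chain: 641; never reaches −1, so base 3 is a Miller–Rabin witness that 899 is composite.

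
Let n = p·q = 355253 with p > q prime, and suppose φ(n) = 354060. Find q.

φ(n) = (p−1)(q−1) = n − (p+q) + 1, so p + q = 355253 − 354060 + 1 = 1194.
p and q are the roots of t² − 1194t + 355253 = 0.
Discriminant: 1194² − 4·355253 = 1425636 − 1421012 = 4624; √4624 = 68.
q = (1194 − 68)/2 = 563, p = (1194 + 68)/2 = 631.
Check: 563 · 631 = 355253.

563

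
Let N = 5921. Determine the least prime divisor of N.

31

5921 is odd.
Digit sum 17, not divisible by 3.
Ends in 1: not divisible by 5.
7: 5921 = 7·845 + 6
11: 5921 = 11·538 + 3
13: 5921 = 13·455 + 6
17: 5921 = 17·348 + 5
19: 5921 = 19·311 + 12
23: 5921 = 23·257 + 10
29: 5921 = 29·204 + 5
31: 5921 = 31·191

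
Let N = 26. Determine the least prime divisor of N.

2

26 is even: 2 divides it.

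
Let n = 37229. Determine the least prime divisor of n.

59

37229 is odd.
Digit sum 23, not divisible by 3.
Ends in 9: not divisible by 5.
7: 37229 = 7·5318 + 3
11: 37229 = 11·3384 + 5
13: 37229 = 13·2863 + 10
17: 37229 = 17·2189 + 16
19: 37229 = 19·1959 + 8
23: 37229 = 23·1618 + 15
29: 37229 = 29·1283 + 22
31: 37229 = 31·1200 + 29
37: 37229 = 37·1006 + 7
41: 37229 = 41·908 + 1
43: 37229 = 43·865 + 34
47: 37229 = 47·792 + 5
53: 37229 = 53·702 + 23
59: 37229 = 59·631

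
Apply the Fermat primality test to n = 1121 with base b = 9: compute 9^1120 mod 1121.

63

9^1 ≡ 9 (mod 1121)
9^2 ≡ 9^2 = 81 ≡ 81 (mod 1121)
9^4 ≡ 81^2 = 6561 ≡ 956 (mod 1121)
9^8 ≡ 956^2 = 913936 ≡ 321 (mod 1121)
9^16 ≡ 321^2 = 103041 ≡ 1030 (mod 1121)
9^32 ≡ 1030^2 = 1060900 ≡ 434 (mod 1121)
9^64 ≡ 434^2 = 188356 ≡ 28 (mod 1121)
9^128 ≡ 28^2 = 784 ≡ 784 (mod 1121)
9^256 ≡ 784^2 = 614656 ≡ 348 (mod 1121)
9^512 ≡ 348^2 = 121104 ≡ 36 (mod 1121)
9^1024 ≡ 36^2 = 1296 ≡ 175 (mod 1121)
1120 = 1024 + 64 + 32 in binary powers of 2.
So 9^1120 ≡ 175 · 28 · 434 ≡ 63 (mod 1121).
Since 63 ≠ 1, base 9 is a Fermat witness: 1121 is composite.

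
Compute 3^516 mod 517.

487

3^1 ≡ 3 (mod 517)
3^2 ≡ 3^2 = 9 ≡ 9 (mod 517)
3^4 ≡ 9^2 = 81 ≡ 81 (mod 517)
3^8 ≡ 81^2 = 6561 ≡ 357 (mod 517)
3^16 ≡ 357^2 = 127449 ≡ 267 (mod 517)
3^32 ≡ 267^2 = 71289 ≡ 460 (mod 517)
3^64 ≡ 460^2 = 211600 ≡ 147 (mod 517)
3^128 ≡ 147^2 = 21609 ≡ 412 (mod 517)
3^256 ≡ 412^2 = 169744 ≡ 168 (mod 517)
3^512 ≡ 168^2 = 28224 ≡ 306 (mod 517)
516 = 512 + 4 in binary powers of 2.
So 3^516 ≡ 306 · 81 ≡ 487 (mod 517).
Since 487 ≠ 1, base 3 is a Fermat witness: 517 is composite.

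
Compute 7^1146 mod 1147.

7^1 ≡ 7 (mod 1147)
7^2 ≡ 7^2 = 49 ≡ 49 (mod 1147)
7^4 ≡ 49^2 = 2401 ≡ 107 (mod 1147)
7^8 ≡ 107^2 = 11449 ≡ 1126 (mod 1147)
7^16 ≡ 1126^2 = 1267876 ≡ 441 (mod 1147)
7^32 ≡ 441^2 = 194481 ≡ 638 (mod 1147)
7^64 ≡ 638^2 = 407044 ≡ 1006 (mod 1147)
7^128 ≡ 1006^2 = 1012036 ≡ 382 (mod 1147)
7^256 ≡ 382^2 = 145924 ≡ 255 (mod 1147)
7^512 ≡ 255^2 = 65025 ≡ 793 (mod 1147)
7^1024 ≡ 793^2 = 628849 ≡ 293 (mod 1147)
1146 = 1024 + 64 + 32 + 16 + 8 + 2 in binary powers of 2.
So 7^1146 ≡ 293 · 1006 · 638 · 441 · 1126 · 49 ≡ 1120 (mod 1147).
Since 1120 ≠ 1, base 7 is a Fermat witness: 1147 is composite.

1120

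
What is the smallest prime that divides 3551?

3551 is odd.
Digit sum 14, not divisible by 3.
Ends in 1: not divisible by 5.
7: 3551 = 7·507 + 2
11: 3551 = 11·322 + 9
13: 3551 = 13·273 + 2
17: 3551 = 17·208 + 15
19: 3551 = 19·186 + 17
23: 3551 = 23·154 + 9
29: 3551 = 29·122 + 13
31: 3551 = 31·114 + 17
37: 3551 = 37·95 + 36
41: 3551 = 41·86 + 25
43: 3551 = 43·82 + 25
47: 3551 = 47·75 + 26
53: 3551 = 53·67

53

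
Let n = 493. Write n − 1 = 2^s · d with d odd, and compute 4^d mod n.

493 − 1 = 492 = 2^2 · 123, so d = 123.
4^1 ≡ 4 (mod 493)
4^2 ≡ 4^2 = 16 ≡ 16 (mod 493)
4^4 ≡ 16^2 = 256 ≡ 256 (mod 493)
4^8 ≡ 256^2 = 65536 ≡ 460 (mod 493)
4^16 ≡ 460^2 = 211600 ≡ 103 (mod 493)
4^32 ≡ 103^2 = 10609 ≡ 256 (mod 493)
4^64 ≡ 256^2 = 65536 ≡ 460 (mod 493)
123 = 64 + 32 + 16 + 8 + 2 + 1 in binary powers of 2.
So 4^123 ≡ 460 · 256 · 103 · 460 · 16 · 4 ≡ 353 (mod 493).
Squaring chain: 353 → 373; never reaches −1, so base 4 is a Miller–Rabin witness that 493 is composite.

353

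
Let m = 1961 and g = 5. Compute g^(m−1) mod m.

5^1 ≡ 5 (mod 1961)
5^2 ≡ 5^2 = 25 ≡ 25 (mod 1961)
5^4 ≡ 25^2 = 625 ≡ 625 (mod 1961)
5^8 ≡ 625^2 = 390625 ≡ 386 (mod 1961)
5^16 ≡ 386^2 = 148996 ≡ 1921 (mod 1961)
5^32 ≡ 1921^2 = 3690241 ≡ 1600 (mod 1961)
5^64 ≡ 1600^2 = 2560000 ≡ 895 (mod 1961)
5^128 ≡ 895^2 = 801025 ≡ 937 (mod 1961)
5^256 ≡ 937^2 = 877969 ≡ 1402 (mod 1961)
5^512 ≡ 1402^2 = 1965604 ≡ 682 (mod 1961)
5^1024 ≡ 682^2 = 465124 ≡ 367 (mod 1961)
1960 = 1024 + 512 + 256 + 128 + 32 + 8 in binary powers of 2.
So 5^1960 ≡ 367 · 682 · 1402 · 937 · 1600 · 386 ≡ 367 (mod 1961).
Since 367 ≠ 1, base 5 is a Fermat witness: 1961 is composite.

367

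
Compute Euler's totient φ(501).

Factor: 501 = 3 · 167.
φ(501) = (3−1) · (167−1) = 2 · 166 = 332.

332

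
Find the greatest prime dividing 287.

287 = 7 · 41
41 is prime.
So 287 = 7 · 41; the largest prime factor is 41.

41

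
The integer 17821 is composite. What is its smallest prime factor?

71

17821 is odd.
Digit sum 19, not divisible by 3.
Ends in 1: not divisible by 5.
7: 17821 = 7·2545 + 6
11: 17821 = 11·1620 + 1
13: 17821 = 13·1370 + 11
17: 17821 = 17·1048 + 5
19: 17821 = 19·937 + 18
23: 17821 = 23·774 + 19
29: 17821 = 29·614 + 15
31: 17821 = 31·574 + 27
37: 17821 = 37·481 + 24
41: 17821 = 41·434 + 27
43: 17821 = 43·414 + 19
47: 17821 = 47·379 + 8
53: 17821 = 53·336 + 13
59: 17821 = 59·302 + 3
61: 17821 = 61·292 + 9
67: 17821 = 67·265 + 66
71: 17821 = 71·251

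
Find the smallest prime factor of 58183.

58183 is odd.
Digit sum 25, not divisible by 3.
Ends in 3: not divisible by 5.
7: 58183 = 7·8311 + 6
11: 58183 = 11·5289 + 4
13: 58183 = 13·4475 + 8
17: 58183 = 17·3422 + 9
19: 58183 = 19·3062 + 5
23: 58183 = 23·2529 + 16
29: 58183 = 29·2006 + 9
31: 58183 = 31·1876 + 27
37: 58183 = 37·1572 + 19
41: 58183 = 41·1419 + 4
43: 58183 = 43·1353 + 4
47: 58183 = 47·1237 + 44
53: 58183 = 53·1097 + 42
59: 58183 = 59·986 + 9
61: 58183 = 61·953 + 50
67: 58183 = 67·868 + 27
71: 58183 = 71·819 + 34
73: 58183 = 73·797 + 2
79: 58183 = 79·736 + 39
83: 58183 = 83·701

83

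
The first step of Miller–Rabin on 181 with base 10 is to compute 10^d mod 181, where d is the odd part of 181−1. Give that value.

162

181 − 1 = 180 = 2^2 · 45, so d = 45.
10^1 ≡ 10 (mod 181)
10^2 ≡ 10^2 = 100 ≡ 100 (mod 181)
10^4 ≡ 100^2 = 10000 ≡ 45 (mod 181)
10^8 ≡ 45^2 = 2025 ≡ 34 (mod 181)
10^16 ≡ 34^2 = 1156 ≡ 70 (mod 181)
10^32 ≡ 70^2 = 4900 ≡ 13 (mod 181)
45 = 32 + 8 + 4 + 1 in binary powers of 2.
So 10^45 ≡ 13 · 34 · 45 · 10 ≡ 162 (mod 181).
Squaring chain: 162 → 180; reaches −1, so base 10 does not prove 181 composite.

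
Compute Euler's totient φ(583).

520

Factor: 583 = 11 · 53.
φ(583) = (11−1) · (53−1) = 10 · 52 = 520.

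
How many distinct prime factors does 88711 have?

4

88711 = 7 · 12673
12673 = 19 · 667
667 = 23 · 29
88711 = 7 · 19 · 23 · 29, which has 4 distinct prime factors.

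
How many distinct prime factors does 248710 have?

6

248710 = 2 · 124355
124355 = 5 · 24871
24871 = 7 · 3553
3553 = 11 · 323
323 = 17 · 19
248710 = 2 · 5 · 7 · 11 · 17 · 19, which has 6 distinct prime factors.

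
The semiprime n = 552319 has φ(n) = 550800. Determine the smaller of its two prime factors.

601

φ(n) = (p−1)(q−1) = n − (p+q) + 1, so p + q = 552319 − 550800 + 1 = 1520.
p and q are the roots of t² − 1520t + 552319 = 0.
Discriminant: 1520² − 4·552319 = 2310400 − 2209276 = 101124; √101124 = 318.
q = (1520 − 318)/2 = 601, p = (1520 + 318)/2 = 919.
Check: 601 · 919 = 552319.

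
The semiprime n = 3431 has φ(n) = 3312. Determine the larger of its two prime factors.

φ(n) = (p−1)(q−1) = n − (p+q) + 1, so p + q = 3431 − 3312 + 1 = 120.
p and q are the roots of t² − 120t + 3431 = 0.
Discriminant: 120² − 4·3431 = 14400 − 13724 = 676; √676 = 26.
q = (120 − 26)/2 = 47, p = (120 + 26)/2 = 73.
Check: 47 · 73 = 3431.

73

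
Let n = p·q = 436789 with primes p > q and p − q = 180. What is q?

Since p = q + 180, we have 436789 = q(q + 180), so q² + 180q − 436789 = 0.
Discriminant: 180² + 4·436789 = 32400 + 1747156 = 1779556; √1779556 = 1334.
q = (−180 + 1334)/2 = 577, and p = q + 180 = 757.
Check: 577 · 757 = 436789.

577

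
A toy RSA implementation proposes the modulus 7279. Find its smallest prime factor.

7279 is odd.
Digit sum 25, not divisible by 3.
Ends in 9: not divisible by 5.
7: 7279 = 7·1039 + 6
11: 7279 = 11·661 + 8
13: 7279 = 13·559 + 12
17: 7279 = 17·428 + 3
19: 7279 = 19·383 + 2
23: 7279 = 23·316 + 11
29: 7279 = 29·251

29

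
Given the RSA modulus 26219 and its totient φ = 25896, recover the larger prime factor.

φ(n) = (p−1)(q−1) = n − (p+q) + 1, so p + q = 26219 − 25896 + 1 = 324.
p and q are the roots of t² − 324t + 26219 = 0.
Discriminant: 324² − 4·26219 = 104976 − 104876 = 100; √100 = 10.
q = (324 − 10)/2 = 157, p = (324 + 10)/2 = 167.
Check: 157 · 167 = 26219.

167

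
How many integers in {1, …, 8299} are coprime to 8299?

Factor: 8299 = 43 · 193.
φ(8299) = (43−1) · (193−1) = 42 · 192 = 8064.

8064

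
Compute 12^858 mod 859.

1

12^1 ≡ 12 (mod 859)
12^2 ≡ 12^2 = 144 ≡ 144 (mod 859)
12^4 ≡ 144^2 = 20736 ≡ 120 (mod 859)
12^8 ≡ 120^2 = 14400 ≡ 656 (mod 859)
12^16 ≡ 656^2 = 430336 ≡ 836 (mod 859)
12^32 ≡ 836^2 = 698896 ≡ 529 (mod 859)
12^64 ≡ 529^2 = 279841 ≡ 666 (mod 859)
12^128 ≡ 666^2 = 443556 ≡ 312 (mod 859)
12^256 ≡ 312^2 = 97344 ≡ 277 (mod 859)
12^512 ≡ 277^2 = 76729 ≡ 278 (mod 859)
858 = 512 + 256 + 64 + 16 + 8 + 2 in binary powers of 2.
So 12^858 ≡ 278 · 277 · 666 · 836 · 656 · 144 ≡ 1 (mod 859).
Since the result is 1, base 12 gives no evidence that 859 is composite.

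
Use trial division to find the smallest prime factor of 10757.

31

10757 is odd.
Digit sum 20, not divisible by 3.
Ends in 7: not divisible by 5.
7: 10757 = 7·1536 + 5
11: 10757 = 11·977 + 10
13: 10757 = 13·827 + 6
17: 10757 = 17·632 + 13
19: 10757 = 19·566 + 3
23: 10757 = 23·467 + 16
29: 10757 = 29·370 + 27
31: 10757 = 31·347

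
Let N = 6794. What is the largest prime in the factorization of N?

6794 = 2 · 3397
3397 = 43 · 79
79 is prime.
So 6794 = 2 · 43 · 79; the largest prime factor is 79.

79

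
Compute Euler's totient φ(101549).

Factor: 101549 = 7 · 89 · 163.
φ(101549) = (7−1) · (89−1) · (163−1) = 6 · 88 · 162 = 85536.

85536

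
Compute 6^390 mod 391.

25

6^1 ≡ 6 (mod 391)
6^2 ≡ 6^2 = 36 ≡ 36 (mod 391)
6^4 ≡ 36^2 = 1296 ≡ 123 (mod 391)
6^8 ≡ 123^2 = 15129 ≡ 271 (mod 391)
6^16 ≡ 271^2 = 73441 ≡ 324 (mod 391)
6^32 ≡ 324^2 = 104976 ≡ 188 (mod 391)
6^64 ≡ 188^2 = 35344 ≡ 154 (mod 391)
6^128 ≡ 154^2 = 23716 ≡ 256 (mod 391)
6^256 ≡ 256^2 = 65536 ≡ 239 (mod 391)
390 = 256 + 128 + 4 + 2 in binary powers of 2.
So 6^390 ≡ 239 · 256 · 123 · 36 ≡ 25 (mod 391).
Since 25 ≠ 1, base 6 is a Fermat witness: 391 is composite.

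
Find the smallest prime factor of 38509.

38509 is odd.
Digit sum 25, not divisible by 3.
Ends in 9: not divisible by 5.
7: 38509 = 7·5501 + 2
11: 38509 = 11·3500 + 9
13: 38509 = 13·2962 + 3
17: 38509 = 17·2265 + 4
19: 38509 = 19·2026 + 15
23: 38509 = 23·1674 + 7
29: 38509 = 29·1327 + 26
31: 38509 = 31·1242 + 7
37: 38509 = 37·1040 + 29
41: 38509 = 41·939 + 10
43: 38509 = 43·895 + 24
47: 38509 = 47·819 + 16
53: 38509 = 53·726 + 31
59: 38509 = 59·652 + 41
61: 38509 = 61·631 + 18
67: 38509 = 67·574 + 51
71: 38509 = 71·542 + 27
73: 38509 = 73·527 + 38
79: 38509 = 79·487 + 36
83: 38509 = 83·463 + 80
89: 38509 = 89·432 + 61
97: 38509 = 97·397

97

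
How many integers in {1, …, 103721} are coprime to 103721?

Factor: 103721 = 19 · 53 · 103.
φ(103721) = (19−1) · (53−1) · (103−1) = 18 · 52 · 102 = 95472.

95472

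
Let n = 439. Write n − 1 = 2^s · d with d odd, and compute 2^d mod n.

1

439 − 1 = 438 = 2^1 · 219, so d = 219.
2^1 ≡ 2 (mod 439)
2^2 ≡ 2^2 = 4 ≡ 4 (mod 439)
2^4 ≡ 4^2 = 16 ≡ 16 (mod 439)
2^8 ≡ 16^2 = 256 ≡ 256 (mod 439)
2^16 ≡ 256^2 = 65536 ≡ 125 (mod 439)
2^32 ≡ 125^2 = 15625 ≡ 260 (mod 439)
2^64 ≡ 260^2 = 67600 ≡ 433 (mod 439)
2^128 ≡ 433^2 = 187489 ≡ 36 (mod 439)
219 = 128 + 64 + 16 + 8 + 2 + 1 in binary powers of 2.
So 2^219 ≡ 36 · 433 · 125 · 256 · 4 · 2 ≡ 1 (mod 439).
Since 2^d ≡ 1 (mod 439), base 2 does not prove 439 composite.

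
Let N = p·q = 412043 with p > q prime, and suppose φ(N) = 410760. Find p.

φ(n) = (p−1)(q−1) = n − (p+q) + 1, so p + q = 412043 − 410760 + 1 = 1284.
p and q are the roots of t² − 1284t + 412043 = 0.
Discriminant: 1284² − 4·412043 = 1648656 − 1648172 = 484; √484 = 22.
q = (1284 − 22)/2 = 631, p = (1284 + 22)/2 = 653.
Check: 631 · 653 = 412043.

653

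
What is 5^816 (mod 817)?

140

5^1 ≡ 5 (mod 817)
5^2 ≡ 5^2 = 25 ≡ 25 (mod 817)
5^4 ≡ 25^2 = 625 ≡ 625 (mod 817)
5^8 ≡ 625^2 = 390625 ≡ 99 (mod 817)
5^16 ≡ 99^2 = 9801 ≡ 814 (mod 817)
5^32 ≡ 814^2 = 662596 ≡ 9 (mod 817)
5^64 ≡ 9^2 = 81 ≡ 81 (mod 817)
5^128 ≡ 81^2 = 6561 ≡ 25 (mod 817)
5^256 ≡ 25^2 = 625 ≡ 625 (mod 817)
5^512 ≡ 625^2 = 390625 ≡ 99 (mod 817)
816 = 512 + 256 + 32 + 16 in binary powers of 2.
So 5^816 ≡ 99 · 625 · 9 · 814 ≡ 140 (mod 817).
Since 140 ≠ 1, base 5 is a Fermat witness: 817 is composite.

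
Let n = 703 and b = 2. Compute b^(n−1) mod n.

2^1 ≡ 2 (mod 703)
2^2 ≡ 2^2 = 4 ≡ 4 (mod 703)
2^4 ≡ 4^2 = 16 ≡ 16 (mod 703)
2^8 ≡ 16^2 = 256 ≡ 256 (mod 703)
2^16 ≡ 256^2 = 65536 ≡ 157 (mod 703)
2^32 ≡ 157^2 = 24649 ≡ 44 (mod 703)
2^64 ≡ 44^2 = 1936 ≡ 530 (mod 703)
2^128 ≡ 530^2 = 280900 ≡ 403 (mod 703)
2^256 ≡ 403^2 = 162409 ≡ 16 (mod 703)
2^512 ≡ 16^2 = 256 ≡ 256 (mod 703)
702 = 512 + 128 + 32 + 16 + 8 + 4 + 2 in binary powers of 2.
So 2^702 ≡ 256 · 403 · 44 · 157 · 256 · 16 · 4 ≡ 628 (mod 703).
Since 628 ≠ 1, base 2 is a Fermat witness: 703 is composite.

628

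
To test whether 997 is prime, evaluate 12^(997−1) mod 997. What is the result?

12^1 ≡ 12 (mod 997)
12^2 ≡ 12^2 = 144 ≡ 144 (mod 997)
12^4 ≡ 144^2 = 20736 ≡ 796 (mod 997)
12^8 ≡ 796^2 = 633616 ≡ 521 (mod 997)
12^16 ≡ 521^2 = 271441 ≡ 257 (mod 997)
12^32 ≡ 257^2 = 66049 ≡ 247 (mod 997)
12^64 ≡ 247^2 = 61009 ≡ 192 (mod 997)
12^128 ≡ 192^2 = 36864 ≡ 972 (mod 997)
12^256 ≡ 972^2 = 944784 ≡ 625 (mod 997)
12^512 ≡ 625^2 = 390625 ≡ 798 (mod 997)
996 = 512 + 256 + 128 + 64 + 32 + 4 in binary powers of 2.
So 12^996 ≡ 798 · 625 · 972 · 192 · 247 · 796 ≡ 1 (mod 997).
Since the result is 1, base 12 gives no evidence that 997 is composite.

1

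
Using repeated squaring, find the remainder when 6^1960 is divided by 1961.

6^1 ≡ 6 (mod 1961)
6^2 ≡ 6^2 = 36 ≡ 36 (mod 1961)
6^4 ≡ 36^2 = 1296 ≡ 1296 (mod 1961)
6^8 ≡ 1296^2 = 1679616 ≡ 1000 (mod 1961)
6^16 ≡ 1000^2 = 1000000 ≡ 1851 (mod 1961)
6^32 ≡ 1851^2 = 3426201 ≡ 334 (mod 1961)
6^64 ≡ 334^2 = 111556 ≡ 1740 (mod 1961)
6^128 ≡ 1740^2 = 3027600 ≡ 1777 (mod 1961)
6^256 ≡ 1777^2 = 3157729 ≡ 519 (mod 1961)
6^512 ≡ 519^2 = 269361 ≡ 704 (mod 1961)
6^1024 ≡ 704^2 = 495616 ≡ 1444 (mod 1961)
1960 = 1024 + 512 + 256 + 128 + 32 + 8 in binary powers of 2.
So 6^1960 ≡ 1444 · 704 · 519 · 1777 · 334 · 1000 ≡ 1444 (mod 1961).
Since 1444 ≠ 1, base 6 is a Fermat witness: 1961 is composite.

1444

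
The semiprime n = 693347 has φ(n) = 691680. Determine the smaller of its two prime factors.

787

φ(n) = (p−1)(q−1) = n − (p+q) + 1, so p + q = 693347 − 691680 + 1 = 1668.
p and q are the roots of t² − 1668t + 693347 = 0.
Discriminant: 1668² − 4·693347 = 2782224 − 2773388 = 8836; √8836 = 94.
q = (1668 − 94)/2 = 787, p = (1668 + 94)/2 = 881.
Check: 787 · 881 = 693347.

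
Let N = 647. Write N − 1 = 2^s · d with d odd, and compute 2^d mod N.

647 − 1 = 646 = 2^1 · 323, so d = 323.
2^1 ≡ 2 (mod 647)
2^2 ≡ 2^2 = 4 ≡ 4 (mod 647)
2^4 ≡ 4^2 = 16 ≡ 16 (mod 647)
2^8 ≡ 16^2 = 256 ≡ 256 (mod 647)
2^16 ≡ 256^2 = 65536 ≡ 189 (mod 647)
2^32 ≡ 189^2 = 35721 ≡ 136 (mod 647)
2^64 ≡ 136^2 = 18496 ≡ 380 (mod 647)
2^128 ≡ 380^2 = 144400 ≡ 119 (mod 647)
2^256 ≡ 119^2 = 14161 ≡ 574 (mod 647)
323 = 256 + 64 + 2 + 1 in binary powers of 2.
So 2^323 ≡ 574 · 380 · 4 · 2 ≡ 1 (mod 647).
Since 2^d ≡ 1 (mod 647), base 2 does not prove 647 composite.

1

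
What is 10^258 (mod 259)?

10^1 ≡ 10 (mod 259)
10^2 ≡ 10^2 = 100 ≡ 100 (mod 259)
10^4 ≡ 100^2 = 10000 ≡ 158 (mod 259)
10^8 ≡ 158^2 = 24964 ≡ 100 (mod 259)
10^16 ≡ 100^2 = 10000 ≡ 158 (mod 259)
10^32 ≡ 158^2 = 24964 ≡ 100 (mod 259)
10^64 ≡ 100^2 = 10000 ≡ 158 (mod 259)
10^128 ≡ 158^2 = 24964 ≡ 100 (mod 259)
10^256 ≡ 100^2 = 10000 ≡ 158 (mod 259)
258 = 256 + 2 in binary powers of 2.
So 10^258 ≡ 158 · 100 ≡ 1 (mod 259).
Since the result is 1, base 10 gives no evidence that 259 is composite.

1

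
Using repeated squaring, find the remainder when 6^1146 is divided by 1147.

6^1 ≡ 6 (mod 1147)
6^2 ≡ 6^2 = 36 ≡ 36 (mod 1147)
6^4 ≡ 36^2 = 1296 ≡ 149 (mod 1147)
6^8 ≡ 149^2 = 22201 ≡ 408 (mod 1147)
6^16 ≡ 408^2 = 166464 ≡ 149 (mod 1147)
6^32 ≡ 149^2 = 22201 ≡ 408 (mod 1147)
6^64 ≡ 408^2 = 166464 ≡ 149 (mod 1147)
6^128 ≡ 149^2 = 22201 ≡ 408 (mod 1147)
6^256 ≡ 408^2 = 166464 ≡ 149 (mod 1147)
6^512 ≡ 149^2 = 22201 ≡ 408 (mod 1147)
6^1024 ≡ 408^2 = 166464 ≡ 149 (mod 1147)
1146 = 1024 + 64 + 32 + 16 + 8 + 2 in binary powers of 2.
So 6^1146 ≡ 149 · 149 · 408 · 149 · 408 · 36 ≡ 776 (mod 1147).
Since 776 ≠ 1, base 6 is a Fermat witness: 1147 is composite.

776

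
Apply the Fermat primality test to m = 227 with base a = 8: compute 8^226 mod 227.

8^1 ≡ 8 (mod 227)
8^2 ≡ 8^2 = 64 ≡ 64 (mod 227)
8^4 ≡ 64^2 = 4096 ≡ 10 (mod 227)
8^8 ≡ 10^2 = 100 ≡ 100 (mod 227)
8^16 ≡ 100^2 = 10000 ≡ 12 (mod 227)
8^32 ≡ 12^2 = 144 ≡ 144 (mod 227)
8^64 ≡ 144^2 = 20736 ≡ 79 (mod 227)
8^128 ≡ 79^2 = 6241 ≡ 112 (mod 227)
226 = 128 + 64 + 32 + 2 in binary powers of 2.
So 8^226 ≡ 112 · 79 · 144 · 64 ≡ 1 (mod 227).
Since the result is 1, base 8 gives no evidence that 227 is composite.

1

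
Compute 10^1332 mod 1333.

686

10^1 ≡ 10 (mod 1333)
10^2 ≡ 10^2 = 100 ≡ 100 (mod 1333)
10^4 ≡ 100^2 = 10000 ≡ 669 (mod 1333)
10^8 ≡ 669^2 = 447561 ≡ 1006 (mod 1333)
10^16 ≡ 1006^2 = 1012036 ≡ 289 (mod 1333)
10^32 ≡ 289^2 = 83521 ≡ 875 (mod 1333)
10^64 ≡ 875^2 = 765625 ≡ 483 (mod 1333)
10^128 ≡ 483^2 = 233289 ≡ 14 (mod 1333)
10^256 ≡ 14^2 = 196 ≡ 196 (mod 1333)
10^512 ≡ 196^2 = 38416 ≡ 1092 (mod 1333)
10^1024 ≡ 1092^2 = 1192464 ≡ 762 (mod 1333)
1332 = 1024 + 256 + 32 + 16 + 4 in binary powers of 2.
So 10^1332 ≡ 762 · 196 · 875 · 289 · 669 ≡ 686 (mod 1333).
Since 686 ≠ 1, base 10 is a Fermat witness: 1333 is composite.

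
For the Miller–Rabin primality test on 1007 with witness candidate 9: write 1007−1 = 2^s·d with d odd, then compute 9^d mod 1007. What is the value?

1007 − 1 = 1006 = 2^1 · 503, so d = 503.
9^1 ≡ 9 (mod 1007)
9^2 ≡ 9^2 = 81 ≡ 81 (mod 1007)
9^4 ≡ 81^2 = 6561 ≡ 519 (mod 1007)
9^8 ≡ 519^2 = 269361 ≡ 492 (mod 1007)
9^16 ≡ 492^2 = 242064 ≡ 384 (mod 1007)
9^32 ≡ 384^2 = 147456 ≡ 434 (mod 1007)
9^64 ≡ 434^2 = 188356 ≡ 47 (mod 1007)
9^128 ≡ 47^2 = 2209 ≡ 195 (mod 1007)
9^256 ≡ 195^2 = 38025 ≡ 766 (mod 1007)
503 = 256 + 128 + 64 + 32 + 16 + 4 + 2 + 1 in binary powers of 2.
So 9^503 ≡ 766 · 195 · 47 · 434 · 384 · 519 · 81 · 9 ≡ 188 (mod 1007).
Squaring chain: 188; never reaches −1, so base 9 is a Miller–Rabin witness that 1007 is composite.

188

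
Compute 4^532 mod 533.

139

4^1 ≡ 4 (mod 533)
4^2 ≡ 4^2 = 16 ≡ 16 (mod 533)
4^4 ≡ 16^2 = 256 ≡ 256 (mod 533)
4^8 ≡ 256^2 = 65536 ≡ 510 (mod 533)
4^16 ≡ 510^2 = 260100 ≡ 529 (mod 533)
4^32 ≡ 529^2 = 279841 ≡ 16 (mod 533)
4^64 ≡ 16^2 = 256 ≡ 256 (mod 533)
4^128 ≡ 256^2 = 65536 ≡ 510 (mod 533)
4^256 ≡ 510^2 = 260100 ≡ 529 (mod 533)
4^512 ≡ 529^2 = 279841 ≡ 16 (mod 533)
532 = 512 + 16 + 4 in binary powers of 2.
So 4^532 ≡ 16 · 529 · 256 ≡ 139 (mod 533).
Since 139 ≠ 1, base 4 is a Fermat witness: 533 is composite.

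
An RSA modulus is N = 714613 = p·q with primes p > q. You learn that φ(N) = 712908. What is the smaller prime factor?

739

φ(n) = (p−1)(q−1) = n − (p+q) + 1, so p + q = 714613 − 712908 + 1 = 1706.
p and q are the roots of t² − 1706t + 714613 = 0.
Discriminant: 1706² − 4·714613 = 2910436 − 2858452 = 51984; √51984 = 228.
q = (1706 − 228)/2 = 739, p = (1706 + 228)/2 = 967.
Check: 739 · 967 = 714613.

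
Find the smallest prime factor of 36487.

11

36487 is odd.
Digit sum 28, not divisible by 3.
Ends in 7: not divisible by 5.
7: 36487 = 7·5212 + 3
11: 36487 = 11·3317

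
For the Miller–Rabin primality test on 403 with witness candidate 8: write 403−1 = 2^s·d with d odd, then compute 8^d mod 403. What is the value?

403 − 1 = 402 = 2^1 · 201, so d = 201.
8^1 ≡ 8 (mod 403)
8^2 ≡ 8^2 = 64 ≡ 64 (mod 403)
8^4 ≡ 64^2 = 4096 ≡ 66 (mod 403)
8^8 ≡ 66^2 = 4356 ≡ 326 (mod 403)
8^16 ≡ 326^2 = 106276 ≡ 287 (mod 403)
8^32 ≡ 287^2 = 82369 ≡ 157 (mod 403)
8^64 ≡ 157^2 = 24649 ≡ 66 (mod 403)
8^128 ≡ 66^2 = 4356 ≡ 326 (mod 403)
201 = 128 + 64 + 8 + 1 in binary powers of 2.
So 8^201 ≡ 326 · 66 · 326 · 8 ≡ 8 (mod 403).
Squaring chain: 8; never reaches −1, so base 8 is a Miller–Rabin witness that 403 is composite.

8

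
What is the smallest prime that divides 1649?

1649 is odd.
Digit sum 20, not divisible by 3.
Ends in 9: not divisible by 5.
7: 1649 = 7·235 + 4
11: 1649 = 11·149 + 10
13: 1649 = 13·126 + 11
17: 1649 = 17·97

17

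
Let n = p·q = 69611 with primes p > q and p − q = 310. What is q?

Since p = q + 310, we have 69611 = q(q + 310), so q² + 310q − 69611 = 0.
Discriminant: 310² + 4·69611 = 96100 + 278444 = 374544; √374544 = 612.
q = (−310 + 612)/2 = 151, and p = q + 310 = 461.
Check: 151 · 461 = 69611.

151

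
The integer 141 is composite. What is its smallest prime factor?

141 is odd.
Digit sum 6, divisible by 3.

3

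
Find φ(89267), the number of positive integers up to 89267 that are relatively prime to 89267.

81664

Factor: 89267 = 17 · 59 · 89.
φ(89267) = (17−1) · (59−1) · (89−1) = 16 · 58 · 88 = 81664.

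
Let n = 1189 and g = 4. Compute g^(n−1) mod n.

223

4^1 ≡ 4 (mod 1189)
4^2 ≡ 4^2 = 16 ≡ 16 (mod 1189)
4^4 ≡ 16^2 = 256 ≡ 256 (mod 1189)
4^8 ≡ 256^2 = 65536 ≡ 141 (mod 1189)
4^16 ≡ 141^2 = 19881 ≡ 857 (mod 1189)
4^32 ≡ 857^2 = 734449 ≡ 836 (mod 1189)
4^64 ≡ 836^2 = 698896 ≡ 953 (mod 1189)
4^128 ≡ 953^2 = 908209 ≡ 1002 (mod 1189)
4^256 ≡ 1002^2 = 1004004 ≡ 488 (mod 1189)
4^512 ≡ 488^2 = 238144 ≡ 344 (mod 1189)
4^1024 ≡ 344^2 = 118336 ≡ 625 (mod 1189)
1188 = 1024 + 128 + 32 + 4 in binary powers of 2.
So 4^1188 ≡ 625 · 1002 · 836 · 256 ≡ 223 (mod 1189).
Since 223 ≠ 1, base 4 is a Fermat witness: 1189 is composite.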